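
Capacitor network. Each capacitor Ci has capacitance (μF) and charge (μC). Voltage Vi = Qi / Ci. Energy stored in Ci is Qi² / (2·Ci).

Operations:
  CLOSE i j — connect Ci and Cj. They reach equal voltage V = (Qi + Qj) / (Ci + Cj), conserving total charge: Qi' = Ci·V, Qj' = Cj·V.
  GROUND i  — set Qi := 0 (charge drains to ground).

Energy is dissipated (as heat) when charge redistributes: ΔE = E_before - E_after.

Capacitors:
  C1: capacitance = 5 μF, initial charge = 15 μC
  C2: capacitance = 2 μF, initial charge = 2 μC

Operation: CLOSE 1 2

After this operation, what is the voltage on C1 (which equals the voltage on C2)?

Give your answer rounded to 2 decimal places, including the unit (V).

Answer: 2.43 V

Derivation:
Initial: C1(5μF, Q=15μC, V=3.00V), C2(2μF, Q=2μC, V=1.00V)
Op 1: CLOSE 1-2: Q_total=17.00, C_total=7.00, V=2.43; Q1=12.14, Q2=4.86; dissipated=2.857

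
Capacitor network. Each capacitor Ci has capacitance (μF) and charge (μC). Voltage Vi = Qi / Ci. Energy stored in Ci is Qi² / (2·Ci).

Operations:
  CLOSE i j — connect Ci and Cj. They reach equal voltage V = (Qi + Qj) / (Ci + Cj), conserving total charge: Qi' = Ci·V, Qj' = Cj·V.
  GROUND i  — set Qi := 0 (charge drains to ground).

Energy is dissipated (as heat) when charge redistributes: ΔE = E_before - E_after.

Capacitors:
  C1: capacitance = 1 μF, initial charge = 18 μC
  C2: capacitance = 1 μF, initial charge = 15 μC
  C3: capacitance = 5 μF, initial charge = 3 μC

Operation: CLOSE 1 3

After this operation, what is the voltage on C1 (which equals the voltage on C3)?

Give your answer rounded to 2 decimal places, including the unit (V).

Initial: C1(1μF, Q=18μC, V=18.00V), C2(1μF, Q=15μC, V=15.00V), C3(5μF, Q=3μC, V=0.60V)
Op 1: CLOSE 1-3: Q_total=21.00, C_total=6.00, V=3.50; Q1=3.50, Q3=17.50; dissipated=126.150

Answer: 3.50 V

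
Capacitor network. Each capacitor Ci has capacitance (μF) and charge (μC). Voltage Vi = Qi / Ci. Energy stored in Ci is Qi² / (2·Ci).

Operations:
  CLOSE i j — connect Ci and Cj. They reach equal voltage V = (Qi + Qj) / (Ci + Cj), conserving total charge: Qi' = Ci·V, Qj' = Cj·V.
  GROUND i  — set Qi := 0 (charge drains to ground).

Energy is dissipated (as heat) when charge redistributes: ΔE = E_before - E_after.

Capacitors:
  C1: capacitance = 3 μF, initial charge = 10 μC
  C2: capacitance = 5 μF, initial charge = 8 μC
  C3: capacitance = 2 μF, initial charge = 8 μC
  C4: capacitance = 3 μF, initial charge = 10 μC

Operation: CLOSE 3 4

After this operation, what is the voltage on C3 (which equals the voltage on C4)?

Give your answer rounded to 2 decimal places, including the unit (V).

Answer: 3.60 V

Derivation:
Initial: C1(3μF, Q=10μC, V=3.33V), C2(5μF, Q=8μC, V=1.60V), C3(2μF, Q=8μC, V=4.00V), C4(3μF, Q=10μC, V=3.33V)
Op 1: CLOSE 3-4: Q_total=18.00, C_total=5.00, V=3.60; Q3=7.20, Q4=10.80; dissipated=0.267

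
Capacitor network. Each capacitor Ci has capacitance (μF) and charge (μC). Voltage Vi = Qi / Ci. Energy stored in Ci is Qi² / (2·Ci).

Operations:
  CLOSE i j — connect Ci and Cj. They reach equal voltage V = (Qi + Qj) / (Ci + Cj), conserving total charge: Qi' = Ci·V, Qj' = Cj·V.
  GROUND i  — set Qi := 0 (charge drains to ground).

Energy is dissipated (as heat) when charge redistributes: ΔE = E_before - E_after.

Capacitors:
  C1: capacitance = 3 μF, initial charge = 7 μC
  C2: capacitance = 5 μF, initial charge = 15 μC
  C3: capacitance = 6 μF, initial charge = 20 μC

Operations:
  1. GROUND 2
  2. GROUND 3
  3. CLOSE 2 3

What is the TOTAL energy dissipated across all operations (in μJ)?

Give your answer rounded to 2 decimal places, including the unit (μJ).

Initial: C1(3μF, Q=7μC, V=2.33V), C2(5μF, Q=15μC, V=3.00V), C3(6μF, Q=20μC, V=3.33V)
Op 1: GROUND 2: Q2=0; energy lost=22.500
Op 2: GROUND 3: Q3=0; energy lost=33.333
Op 3: CLOSE 2-3: Q_total=0.00, C_total=11.00, V=0.00; Q2=0.00, Q3=0.00; dissipated=0.000
Total dissipated: 55.833 μJ

Answer: 55.83 μJ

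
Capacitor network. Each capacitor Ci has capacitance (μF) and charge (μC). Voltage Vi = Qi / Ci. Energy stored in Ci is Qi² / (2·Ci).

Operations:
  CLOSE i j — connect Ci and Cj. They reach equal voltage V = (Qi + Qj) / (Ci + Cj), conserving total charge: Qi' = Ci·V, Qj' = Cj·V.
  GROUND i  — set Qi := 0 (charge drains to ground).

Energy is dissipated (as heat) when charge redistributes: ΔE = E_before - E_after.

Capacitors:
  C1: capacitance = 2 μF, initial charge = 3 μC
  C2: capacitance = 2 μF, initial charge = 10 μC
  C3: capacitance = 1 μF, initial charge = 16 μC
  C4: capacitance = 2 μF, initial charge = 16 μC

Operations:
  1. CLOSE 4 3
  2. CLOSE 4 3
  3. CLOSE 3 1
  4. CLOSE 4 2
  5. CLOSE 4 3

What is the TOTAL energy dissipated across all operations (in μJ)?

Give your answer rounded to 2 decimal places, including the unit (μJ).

Initial: C1(2μF, Q=3μC, V=1.50V), C2(2μF, Q=10μC, V=5.00V), C3(1μF, Q=16μC, V=16.00V), C4(2μF, Q=16μC, V=8.00V)
Op 1: CLOSE 4-3: Q_total=32.00, C_total=3.00, V=10.67; Q4=21.33, Q3=10.67; dissipated=21.333
Op 2: CLOSE 4-3: Q_total=32.00, C_total=3.00, V=10.67; Q4=21.33, Q3=10.67; dissipated=0.000
Op 3: CLOSE 3-1: Q_total=13.67, C_total=3.00, V=4.56; Q3=4.56, Q1=9.11; dissipated=28.009
Op 4: CLOSE 4-2: Q_total=31.33, C_total=4.00, V=7.83; Q4=15.67, Q2=15.67; dissipated=16.056
Op 5: CLOSE 4-3: Q_total=20.22, C_total=3.00, V=6.74; Q4=13.48, Q3=6.74; dissipated=3.581
Total dissipated: 68.979 μJ

Answer: 68.98 μJ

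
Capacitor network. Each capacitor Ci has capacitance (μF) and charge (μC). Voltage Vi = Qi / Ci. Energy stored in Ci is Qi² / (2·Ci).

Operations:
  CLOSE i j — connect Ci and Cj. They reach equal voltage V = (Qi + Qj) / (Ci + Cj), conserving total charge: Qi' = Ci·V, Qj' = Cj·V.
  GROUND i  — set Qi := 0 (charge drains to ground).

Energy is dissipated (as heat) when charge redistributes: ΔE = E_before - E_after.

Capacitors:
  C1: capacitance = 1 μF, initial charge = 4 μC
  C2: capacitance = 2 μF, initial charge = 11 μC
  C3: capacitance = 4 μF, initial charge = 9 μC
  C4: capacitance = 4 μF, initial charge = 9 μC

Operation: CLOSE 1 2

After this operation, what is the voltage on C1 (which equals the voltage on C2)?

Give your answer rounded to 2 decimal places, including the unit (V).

Initial: C1(1μF, Q=4μC, V=4.00V), C2(2μF, Q=11μC, V=5.50V), C3(4μF, Q=9μC, V=2.25V), C4(4μF, Q=9μC, V=2.25V)
Op 1: CLOSE 1-2: Q_total=15.00, C_total=3.00, V=5.00; Q1=5.00, Q2=10.00; dissipated=0.750

Answer: 5.00 V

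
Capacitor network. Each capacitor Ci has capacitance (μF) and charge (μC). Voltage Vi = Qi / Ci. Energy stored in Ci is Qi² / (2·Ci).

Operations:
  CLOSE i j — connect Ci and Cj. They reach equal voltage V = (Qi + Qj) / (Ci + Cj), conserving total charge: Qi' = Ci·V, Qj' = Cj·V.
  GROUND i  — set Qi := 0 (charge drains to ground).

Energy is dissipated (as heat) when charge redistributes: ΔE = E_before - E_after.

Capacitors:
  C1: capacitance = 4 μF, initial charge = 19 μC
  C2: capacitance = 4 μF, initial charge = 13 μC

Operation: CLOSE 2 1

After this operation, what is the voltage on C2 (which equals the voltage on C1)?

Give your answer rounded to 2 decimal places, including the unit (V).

Initial: C1(4μF, Q=19μC, V=4.75V), C2(4μF, Q=13μC, V=3.25V)
Op 1: CLOSE 2-1: Q_total=32.00, C_total=8.00, V=4.00; Q2=16.00, Q1=16.00; dissipated=2.250

Answer: 4.00 V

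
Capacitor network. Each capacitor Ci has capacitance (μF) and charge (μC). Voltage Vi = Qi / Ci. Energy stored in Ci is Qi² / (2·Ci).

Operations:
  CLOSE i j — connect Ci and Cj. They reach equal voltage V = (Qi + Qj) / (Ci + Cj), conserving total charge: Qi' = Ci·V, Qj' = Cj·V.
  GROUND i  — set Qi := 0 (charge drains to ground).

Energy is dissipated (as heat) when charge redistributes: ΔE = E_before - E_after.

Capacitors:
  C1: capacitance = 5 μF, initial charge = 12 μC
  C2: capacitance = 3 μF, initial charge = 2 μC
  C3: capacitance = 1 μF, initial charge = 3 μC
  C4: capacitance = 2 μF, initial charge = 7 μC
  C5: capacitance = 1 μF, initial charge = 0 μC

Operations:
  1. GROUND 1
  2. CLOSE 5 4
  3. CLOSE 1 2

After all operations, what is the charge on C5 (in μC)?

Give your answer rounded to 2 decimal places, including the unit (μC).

Initial: C1(5μF, Q=12μC, V=2.40V), C2(3μF, Q=2μC, V=0.67V), C3(1μF, Q=3μC, V=3.00V), C4(2μF, Q=7μC, V=3.50V), C5(1μF, Q=0μC, V=0.00V)
Op 1: GROUND 1: Q1=0; energy lost=14.400
Op 2: CLOSE 5-4: Q_total=7.00, C_total=3.00, V=2.33; Q5=2.33, Q4=4.67; dissipated=4.083
Op 3: CLOSE 1-2: Q_total=2.00, C_total=8.00, V=0.25; Q1=1.25, Q2=0.75; dissipated=0.417
Final charges: Q1=1.25, Q2=0.75, Q3=3.00, Q4=4.67, Q5=2.33

Answer: 2.33 μC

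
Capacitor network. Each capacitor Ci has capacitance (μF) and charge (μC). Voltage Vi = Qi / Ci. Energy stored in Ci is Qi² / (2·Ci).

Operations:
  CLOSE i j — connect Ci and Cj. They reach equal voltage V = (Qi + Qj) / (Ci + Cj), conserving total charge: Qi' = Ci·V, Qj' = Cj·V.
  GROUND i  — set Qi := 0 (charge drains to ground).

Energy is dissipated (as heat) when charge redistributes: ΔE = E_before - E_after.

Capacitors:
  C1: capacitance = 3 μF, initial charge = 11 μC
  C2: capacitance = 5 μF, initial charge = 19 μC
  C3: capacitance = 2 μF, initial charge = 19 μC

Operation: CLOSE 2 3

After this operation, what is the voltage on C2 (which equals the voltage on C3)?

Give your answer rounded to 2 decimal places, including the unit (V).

Answer: 5.43 V

Derivation:
Initial: C1(3μF, Q=11μC, V=3.67V), C2(5μF, Q=19μC, V=3.80V), C3(2μF, Q=19μC, V=9.50V)
Op 1: CLOSE 2-3: Q_total=38.00, C_total=7.00, V=5.43; Q2=27.14, Q3=10.86; dissipated=23.207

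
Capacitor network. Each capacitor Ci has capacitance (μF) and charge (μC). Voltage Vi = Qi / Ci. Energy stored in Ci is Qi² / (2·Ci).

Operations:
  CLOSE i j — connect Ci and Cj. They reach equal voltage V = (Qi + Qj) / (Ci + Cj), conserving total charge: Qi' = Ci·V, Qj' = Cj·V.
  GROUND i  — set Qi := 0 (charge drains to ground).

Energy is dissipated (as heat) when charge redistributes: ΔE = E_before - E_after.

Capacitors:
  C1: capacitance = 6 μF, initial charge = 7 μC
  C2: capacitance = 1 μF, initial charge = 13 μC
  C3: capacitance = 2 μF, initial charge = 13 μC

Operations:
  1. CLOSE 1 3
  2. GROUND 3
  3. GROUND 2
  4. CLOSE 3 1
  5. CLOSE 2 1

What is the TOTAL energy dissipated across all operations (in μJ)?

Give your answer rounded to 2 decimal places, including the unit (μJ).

Answer: 118.28 μJ

Derivation:
Initial: C1(6μF, Q=7μC, V=1.17V), C2(1μF, Q=13μC, V=13.00V), C3(2μF, Q=13μC, V=6.50V)
Op 1: CLOSE 1-3: Q_total=20.00, C_total=8.00, V=2.50; Q1=15.00, Q3=5.00; dissipated=21.333
Op 2: GROUND 3: Q3=0; energy lost=6.250
Op 3: GROUND 2: Q2=0; energy lost=84.500
Op 4: CLOSE 3-1: Q_total=15.00, C_total=8.00, V=1.88; Q3=3.75, Q1=11.25; dissipated=4.688
Op 5: CLOSE 2-1: Q_total=11.25, C_total=7.00, V=1.61; Q2=1.61, Q1=9.64; dissipated=1.507
Total dissipated: 118.278 μJ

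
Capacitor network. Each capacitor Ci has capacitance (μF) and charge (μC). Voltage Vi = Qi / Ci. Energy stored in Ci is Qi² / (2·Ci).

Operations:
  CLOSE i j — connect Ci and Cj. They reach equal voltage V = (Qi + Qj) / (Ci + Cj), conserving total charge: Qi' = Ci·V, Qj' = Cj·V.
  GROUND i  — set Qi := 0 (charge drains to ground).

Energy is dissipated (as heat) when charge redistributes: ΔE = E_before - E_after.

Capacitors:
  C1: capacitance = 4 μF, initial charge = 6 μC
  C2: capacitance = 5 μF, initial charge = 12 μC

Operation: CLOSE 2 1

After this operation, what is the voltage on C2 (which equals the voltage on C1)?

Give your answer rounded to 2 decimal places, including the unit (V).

Initial: C1(4μF, Q=6μC, V=1.50V), C2(5μF, Q=12μC, V=2.40V)
Op 1: CLOSE 2-1: Q_total=18.00, C_total=9.00, V=2.00; Q2=10.00, Q1=8.00; dissipated=0.900

Answer: 2.00 V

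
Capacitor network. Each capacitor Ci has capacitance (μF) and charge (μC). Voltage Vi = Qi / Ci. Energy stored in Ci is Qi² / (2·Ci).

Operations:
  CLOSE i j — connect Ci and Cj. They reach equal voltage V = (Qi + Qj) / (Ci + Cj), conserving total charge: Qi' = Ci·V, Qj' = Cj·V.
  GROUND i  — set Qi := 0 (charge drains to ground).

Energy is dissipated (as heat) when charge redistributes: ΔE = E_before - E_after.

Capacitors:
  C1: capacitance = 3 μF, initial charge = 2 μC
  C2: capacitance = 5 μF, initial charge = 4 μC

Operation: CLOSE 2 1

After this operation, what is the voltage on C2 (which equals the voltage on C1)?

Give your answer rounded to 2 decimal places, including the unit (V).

Initial: C1(3μF, Q=2μC, V=0.67V), C2(5μF, Q=4μC, V=0.80V)
Op 1: CLOSE 2-1: Q_total=6.00, C_total=8.00, V=0.75; Q2=3.75, Q1=2.25; dissipated=0.017

Answer: 0.75 V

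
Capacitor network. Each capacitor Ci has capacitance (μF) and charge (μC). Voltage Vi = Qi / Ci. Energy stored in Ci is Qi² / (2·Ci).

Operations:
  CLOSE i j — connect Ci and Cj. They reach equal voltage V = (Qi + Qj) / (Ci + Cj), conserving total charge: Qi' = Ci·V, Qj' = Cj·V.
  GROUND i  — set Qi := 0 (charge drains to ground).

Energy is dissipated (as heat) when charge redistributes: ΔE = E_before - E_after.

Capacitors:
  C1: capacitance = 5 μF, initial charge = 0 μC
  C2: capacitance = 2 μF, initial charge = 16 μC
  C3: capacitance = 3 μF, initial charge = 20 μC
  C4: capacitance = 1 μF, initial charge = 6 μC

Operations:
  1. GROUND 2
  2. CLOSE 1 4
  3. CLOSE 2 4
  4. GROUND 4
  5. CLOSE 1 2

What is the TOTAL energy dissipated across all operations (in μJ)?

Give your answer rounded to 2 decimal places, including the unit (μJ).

Answer: 79.71 μJ

Derivation:
Initial: C1(5μF, Q=0μC, V=0.00V), C2(2μF, Q=16μC, V=8.00V), C3(3μF, Q=20μC, V=6.67V), C4(1μF, Q=6μC, V=6.00V)
Op 1: GROUND 2: Q2=0; energy lost=64.000
Op 2: CLOSE 1-4: Q_total=6.00, C_total=6.00, V=1.00; Q1=5.00, Q4=1.00; dissipated=15.000
Op 3: CLOSE 2-4: Q_total=1.00, C_total=3.00, V=0.33; Q2=0.67, Q4=0.33; dissipated=0.333
Op 4: GROUND 4: Q4=0; energy lost=0.056
Op 5: CLOSE 1-2: Q_total=5.67, C_total=7.00, V=0.81; Q1=4.05, Q2=1.62; dissipated=0.317
Total dissipated: 79.706 μJ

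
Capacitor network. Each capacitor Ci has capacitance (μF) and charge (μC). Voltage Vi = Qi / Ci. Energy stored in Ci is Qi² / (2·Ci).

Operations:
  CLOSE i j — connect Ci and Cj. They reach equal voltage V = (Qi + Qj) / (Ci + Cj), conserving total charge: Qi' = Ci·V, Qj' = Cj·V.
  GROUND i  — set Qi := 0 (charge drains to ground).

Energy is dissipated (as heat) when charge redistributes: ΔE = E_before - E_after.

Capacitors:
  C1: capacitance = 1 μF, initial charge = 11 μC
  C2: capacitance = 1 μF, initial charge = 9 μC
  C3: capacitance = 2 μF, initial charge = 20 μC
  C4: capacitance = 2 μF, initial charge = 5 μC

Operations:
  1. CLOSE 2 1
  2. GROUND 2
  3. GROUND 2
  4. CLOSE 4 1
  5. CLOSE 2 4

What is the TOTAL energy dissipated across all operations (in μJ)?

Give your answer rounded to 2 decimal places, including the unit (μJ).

Answer: 78.08 μJ

Derivation:
Initial: C1(1μF, Q=11μC, V=11.00V), C2(1μF, Q=9μC, V=9.00V), C3(2μF, Q=20μC, V=10.00V), C4(2μF, Q=5μC, V=2.50V)
Op 1: CLOSE 2-1: Q_total=20.00, C_total=2.00, V=10.00; Q2=10.00, Q1=10.00; dissipated=1.000
Op 2: GROUND 2: Q2=0; energy lost=50.000
Op 3: GROUND 2: Q2=0; energy lost=0.000
Op 4: CLOSE 4-1: Q_total=15.00, C_total=3.00, V=5.00; Q4=10.00, Q1=5.00; dissipated=18.750
Op 5: CLOSE 2-4: Q_total=10.00, C_total=3.00, V=3.33; Q2=3.33, Q4=6.67; dissipated=8.333
Total dissipated: 78.083 μJ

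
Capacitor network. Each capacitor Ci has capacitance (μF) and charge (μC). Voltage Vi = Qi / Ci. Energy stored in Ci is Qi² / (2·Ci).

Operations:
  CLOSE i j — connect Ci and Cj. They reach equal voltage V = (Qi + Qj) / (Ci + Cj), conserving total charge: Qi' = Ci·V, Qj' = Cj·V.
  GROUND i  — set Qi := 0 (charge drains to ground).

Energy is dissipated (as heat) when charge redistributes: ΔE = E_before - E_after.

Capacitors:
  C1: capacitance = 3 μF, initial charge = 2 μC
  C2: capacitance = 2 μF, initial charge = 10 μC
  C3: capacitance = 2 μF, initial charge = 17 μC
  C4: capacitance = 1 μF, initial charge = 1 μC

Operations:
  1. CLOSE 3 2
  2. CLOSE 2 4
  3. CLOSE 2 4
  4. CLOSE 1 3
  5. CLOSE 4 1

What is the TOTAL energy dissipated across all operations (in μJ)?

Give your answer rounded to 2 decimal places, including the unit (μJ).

Initial: C1(3μF, Q=2μC, V=0.67V), C2(2μF, Q=10μC, V=5.00V), C3(2μF, Q=17μC, V=8.50V), C4(1μF, Q=1μC, V=1.00V)
Op 1: CLOSE 3-2: Q_total=27.00, C_total=4.00, V=6.75; Q3=13.50, Q2=13.50; dissipated=6.125
Op 2: CLOSE 2-4: Q_total=14.50, C_total=3.00, V=4.83; Q2=9.67, Q4=4.83; dissipated=11.021
Op 3: CLOSE 2-4: Q_total=14.50, C_total=3.00, V=4.83; Q2=9.67, Q4=4.83; dissipated=0.000
Op 4: CLOSE 1-3: Q_total=15.50, C_total=5.00, V=3.10; Q1=9.30, Q3=6.20; dissipated=22.204
Op 5: CLOSE 4-1: Q_total=14.13, C_total=4.00, V=3.53; Q4=3.53, Q1=10.60; dissipated=1.127
Total dissipated: 40.477 μJ

Answer: 40.48 μJ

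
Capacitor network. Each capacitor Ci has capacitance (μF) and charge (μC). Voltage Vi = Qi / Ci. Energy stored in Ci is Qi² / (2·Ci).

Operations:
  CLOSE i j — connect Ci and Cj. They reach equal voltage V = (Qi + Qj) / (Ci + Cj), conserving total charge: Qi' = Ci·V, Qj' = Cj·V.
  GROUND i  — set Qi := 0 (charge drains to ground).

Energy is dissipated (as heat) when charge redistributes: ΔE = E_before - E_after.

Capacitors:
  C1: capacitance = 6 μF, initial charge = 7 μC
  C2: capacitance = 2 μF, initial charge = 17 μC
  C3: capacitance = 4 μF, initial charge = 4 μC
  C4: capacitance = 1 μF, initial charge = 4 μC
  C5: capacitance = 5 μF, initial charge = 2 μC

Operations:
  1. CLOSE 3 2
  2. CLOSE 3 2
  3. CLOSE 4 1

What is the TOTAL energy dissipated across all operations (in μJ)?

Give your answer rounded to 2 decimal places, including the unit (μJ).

Answer: 40.94 μJ

Derivation:
Initial: C1(6μF, Q=7μC, V=1.17V), C2(2μF, Q=17μC, V=8.50V), C3(4μF, Q=4μC, V=1.00V), C4(1μF, Q=4μC, V=4.00V), C5(5μF, Q=2μC, V=0.40V)
Op 1: CLOSE 3-2: Q_total=21.00, C_total=6.00, V=3.50; Q3=14.00, Q2=7.00; dissipated=37.500
Op 2: CLOSE 3-2: Q_total=21.00, C_total=6.00, V=3.50; Q3=14.00, Q2=7.00; dissipated=0.000
Op 3: CLOSE 4-1: Q_total=11.00, C_total=7.00, V=1.57; Q4=1.57, Q1=9.43; dissipated=3.440
Total dissipated: 40.940 μJ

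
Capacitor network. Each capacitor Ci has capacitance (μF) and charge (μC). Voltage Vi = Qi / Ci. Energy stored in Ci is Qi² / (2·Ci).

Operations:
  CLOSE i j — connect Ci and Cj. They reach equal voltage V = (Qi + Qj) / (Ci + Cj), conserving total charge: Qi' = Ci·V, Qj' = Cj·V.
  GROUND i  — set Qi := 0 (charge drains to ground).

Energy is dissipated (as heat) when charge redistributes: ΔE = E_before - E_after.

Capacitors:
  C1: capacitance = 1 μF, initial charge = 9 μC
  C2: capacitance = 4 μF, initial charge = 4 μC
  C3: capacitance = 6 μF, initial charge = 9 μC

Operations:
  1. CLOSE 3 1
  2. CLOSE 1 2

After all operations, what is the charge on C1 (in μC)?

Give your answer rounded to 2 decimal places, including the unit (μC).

Initial: C1(1μF, Q=9μC, V=9.00V), C2(4μF, Q=4μC, V=1.00V), C3(6μF, Q=9μC, V=1.50V)
Op 1: CLOSE 3-1: Q_total=18.00, C_total=7.00, V=2.57; Q3=15.43, Q1=2.57; dissipated=24.107
Op 2: CLOSE 1-2: Q_total=6.57, C_total=5.00, V=1.31; Q1=1.31, Q2=5.26; dissipated=0.988
Final charges: Q1=1.31, Q2=5.26, Q3=15.43

Answer: 1.31 μC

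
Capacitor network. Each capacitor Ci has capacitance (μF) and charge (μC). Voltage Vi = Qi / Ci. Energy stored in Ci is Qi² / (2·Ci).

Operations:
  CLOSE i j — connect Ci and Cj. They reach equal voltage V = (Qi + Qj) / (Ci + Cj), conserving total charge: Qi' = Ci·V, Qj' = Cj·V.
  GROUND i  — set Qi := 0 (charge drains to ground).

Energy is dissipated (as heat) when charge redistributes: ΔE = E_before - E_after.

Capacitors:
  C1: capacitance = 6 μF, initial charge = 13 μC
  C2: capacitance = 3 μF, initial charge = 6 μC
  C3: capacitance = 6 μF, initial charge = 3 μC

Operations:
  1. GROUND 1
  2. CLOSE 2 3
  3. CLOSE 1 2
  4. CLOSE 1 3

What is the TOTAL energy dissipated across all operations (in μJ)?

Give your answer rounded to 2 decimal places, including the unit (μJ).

Answer: 18.00 μJ

Derivation:
Initial: C1(6μF, Q=13μC, V=2.17V), C2(3μF, Q=6μC, V=2.00V), C3(6μF, Q=3μC, V=0.50V)
Op 1: GROUND 1: Q1=0; energy lost=14.083
Op 2: CLOSE 2-3: Q_total=9.00, C_total=9.00, V=1.00; Q2=3.00, Q3=6.00; dissipated=2.250
Op 3: CLOSE 1-2: Q_total=3.00, C_total=9.00, V=0.33; Q1=2.00, Q2=1.00; dissipated=1.000
Op 4: CLOSE 1-3: Q_total=8.00, C_total=12.00, V=0.67; Q1=4.00, Q3=4.00; dissipated=0.667
Total dissipated: 18.000 μJ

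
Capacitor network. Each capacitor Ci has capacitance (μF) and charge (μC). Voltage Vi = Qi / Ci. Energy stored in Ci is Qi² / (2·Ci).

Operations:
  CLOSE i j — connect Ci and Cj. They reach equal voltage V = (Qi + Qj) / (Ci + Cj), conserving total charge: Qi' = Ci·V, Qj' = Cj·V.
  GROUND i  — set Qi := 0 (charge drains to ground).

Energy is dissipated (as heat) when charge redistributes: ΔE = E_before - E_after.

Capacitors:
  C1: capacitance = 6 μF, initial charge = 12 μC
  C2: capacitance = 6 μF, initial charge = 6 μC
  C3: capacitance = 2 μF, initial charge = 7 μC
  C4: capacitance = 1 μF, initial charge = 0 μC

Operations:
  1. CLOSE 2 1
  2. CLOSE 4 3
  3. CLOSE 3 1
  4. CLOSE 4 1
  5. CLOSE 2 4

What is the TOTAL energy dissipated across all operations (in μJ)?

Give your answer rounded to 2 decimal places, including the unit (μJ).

Answer: 6.31 μJ

Derivation:
Initial: C1(6μF, Q=12μC, V=2.00V), C2(6μF, Q=6μC, V=1.00V), C3(2μF, Q=7μC, V=3.50V), C4(1μF, Q=0μC, V=0.00V)
Op 1: CLOSE 2-1: Q_total=18.00, C_total=12.00, V=1.50; Q2=9.00, Q1=9.00; dissipated=1.500
Op 2: CLOSE 4-3: Q_total=7.00, C_total=3.00, V=2.33; Q4=2.33, Q3=4.67; dissipated=4.083
Op 3: CLOSE 3-1: Q_total=13.67, C_total=8.00, V=1.71; Q3=3.42, Q1=10.25; dissipated=0.521
Op 4: CLOSE 4-1: Q_total=12.58, C_total=7.00, V=1.80; Q4=1.80, Q1=10.79; dissipated=0.167
Op 5: CLOSE 2-4: Q_total=10.80, C_total=7.00, V=1.54; Q2=9.26, Q4=1.54; dissipated=0.038
Total dissipated: 6.310 μJ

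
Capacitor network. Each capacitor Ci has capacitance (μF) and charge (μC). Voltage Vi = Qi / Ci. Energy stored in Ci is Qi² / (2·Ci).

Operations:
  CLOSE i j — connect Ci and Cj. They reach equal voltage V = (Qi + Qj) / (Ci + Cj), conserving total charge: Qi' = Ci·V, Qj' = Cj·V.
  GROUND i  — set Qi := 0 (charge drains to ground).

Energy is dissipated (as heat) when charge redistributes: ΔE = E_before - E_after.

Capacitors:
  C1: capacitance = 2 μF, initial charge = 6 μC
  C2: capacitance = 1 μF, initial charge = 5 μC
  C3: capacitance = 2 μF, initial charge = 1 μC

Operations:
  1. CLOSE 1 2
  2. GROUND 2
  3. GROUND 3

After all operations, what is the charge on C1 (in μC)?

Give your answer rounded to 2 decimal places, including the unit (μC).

Initial: C1(2μF, Q=6μC, V=3.00V), C2(1μF, Q=5μC, V=5.00V), C3(2μF, Q=1μC, V=0.50V)
Op 1: CLOSE 1-2: Q_total=11.00, C_total=3.00, V=3.67; Q1=7.33, Q2=3.67; dissipated=1.333
Op 2: GROUND 2: Q2=0; energy lost=6.722
Op 3: GROUND 3: Q3=0; energy lost=0.250
Final charges: Q1=7.33, Q2=0.00, Q3=0.00

Answer: 7.33 μC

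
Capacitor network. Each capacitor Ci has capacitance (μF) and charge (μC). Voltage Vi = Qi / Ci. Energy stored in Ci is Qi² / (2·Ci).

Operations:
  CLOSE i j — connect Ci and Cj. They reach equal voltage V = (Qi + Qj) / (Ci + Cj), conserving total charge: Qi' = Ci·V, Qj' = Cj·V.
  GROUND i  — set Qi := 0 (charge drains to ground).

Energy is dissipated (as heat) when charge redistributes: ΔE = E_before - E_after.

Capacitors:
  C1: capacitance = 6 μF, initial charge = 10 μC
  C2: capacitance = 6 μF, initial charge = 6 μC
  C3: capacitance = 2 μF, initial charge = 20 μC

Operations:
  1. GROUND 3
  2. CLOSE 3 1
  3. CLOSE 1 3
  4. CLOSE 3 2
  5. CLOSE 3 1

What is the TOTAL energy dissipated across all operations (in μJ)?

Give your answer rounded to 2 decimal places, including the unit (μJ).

Answer: 102.16 μJ

Derivation:
Initial: C1(6μF, Q=10μC, V=1.67V), C2(6μF, Q=6μC, V=1.00V), C3(2μF, Q=20μC, V=10.00V)
Op 1: GROUND 3: Q3=0; energy lost=100.000
Op 2: CLOSE 3-1: Q_total=10.00, C_total=8.00, V=1.25; Q3=2.50, Q1=7.50; dissipated=2.083
Op 3: CLOSE 1-3: Q_total=10.00, C_total=8.00, V=1.25; Q1=7.50, Q3=2.50; dissipated=0.000
Op 4: CLOSE 3-2: Q_total=8.50, C_total=8.00, V=1.06; Q3=2.12, Q2=6.38; dissipated=0.047
Op 5: CLOSE 3-1: Q_total=9.62, C_total=8.00, V=1.20; Q3=2.41, Q1=7.22; dissipated=0.026
Total dissipated: 102.157 μJ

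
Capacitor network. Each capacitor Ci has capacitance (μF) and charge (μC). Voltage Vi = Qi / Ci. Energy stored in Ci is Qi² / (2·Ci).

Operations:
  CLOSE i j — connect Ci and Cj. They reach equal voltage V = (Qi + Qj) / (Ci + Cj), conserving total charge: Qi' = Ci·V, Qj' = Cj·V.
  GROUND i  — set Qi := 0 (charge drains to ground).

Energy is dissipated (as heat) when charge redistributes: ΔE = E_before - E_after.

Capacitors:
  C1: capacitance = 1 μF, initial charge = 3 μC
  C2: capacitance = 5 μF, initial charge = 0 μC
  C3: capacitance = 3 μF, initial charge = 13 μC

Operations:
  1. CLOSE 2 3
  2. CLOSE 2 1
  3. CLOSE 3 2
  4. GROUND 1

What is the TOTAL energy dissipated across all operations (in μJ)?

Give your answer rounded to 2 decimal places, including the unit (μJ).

Initial: C1(1μF, Q=3μC, V=3.00V), C2(5μF, Q=0μC, V=0.00V), C3(3μF, Q=13μC, V=4.33V)
Op 1: CLOSE 2-3: Q_total=13.00, C_total=8.00, V=1.62; Q2=8.12, Q3=4.88; dissipated=17.604
Op 2: CLOSE 2-1: Q_total=11.12, C_total=6.00, V=1.85; Q2=9.27, Q1=1.85; dissipated=0.788
Op 3: CLOSE 3-2: Q_total=14.15, C_total=8.00, V=1.77; Q3=5.30, Q2=8.84; dissipated=0.049
Op 4: GROUND 1: Q1=0; energy lost=1.719
Total dissipated: 20.160 μJ

Answer: 20.16 μJ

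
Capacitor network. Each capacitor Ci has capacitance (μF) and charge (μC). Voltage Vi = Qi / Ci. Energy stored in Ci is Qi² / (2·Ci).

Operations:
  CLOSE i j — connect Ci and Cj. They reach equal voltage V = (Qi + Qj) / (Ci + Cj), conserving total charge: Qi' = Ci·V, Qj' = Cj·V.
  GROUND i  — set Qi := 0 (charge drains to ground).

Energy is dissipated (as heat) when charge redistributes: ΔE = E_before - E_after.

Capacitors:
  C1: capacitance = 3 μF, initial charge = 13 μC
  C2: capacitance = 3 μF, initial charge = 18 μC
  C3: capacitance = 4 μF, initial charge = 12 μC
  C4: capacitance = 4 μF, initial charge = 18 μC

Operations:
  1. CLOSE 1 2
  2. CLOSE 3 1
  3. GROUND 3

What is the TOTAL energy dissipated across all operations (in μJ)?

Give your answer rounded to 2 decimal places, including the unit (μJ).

Answer: 36.97 μJ

Derivation:
Initial: C1(3μF, Q=13μC, V=4.33V), C2(3μF, Q=18μC, V=6.00V), C3(4μF, Q=12μC, V=3.00V), C4(4μF, Q=18μC, V=4.50V)
Op 1: CLOSE 1-2: Q_total=31.00, C_total=6.00, V=5.17; Q1=15.50, Q2=15.50; dissipated=2.083
Op 2: CLOSE 3-1: Q_total=27.50, C_total=7.00, V=3.93; Q3=15.71, Q1=11.79; dissipated=4.024
Op 3: GROUND 3: Q3=0; energy lost=30.867
Total dissipated: 36.974 μJ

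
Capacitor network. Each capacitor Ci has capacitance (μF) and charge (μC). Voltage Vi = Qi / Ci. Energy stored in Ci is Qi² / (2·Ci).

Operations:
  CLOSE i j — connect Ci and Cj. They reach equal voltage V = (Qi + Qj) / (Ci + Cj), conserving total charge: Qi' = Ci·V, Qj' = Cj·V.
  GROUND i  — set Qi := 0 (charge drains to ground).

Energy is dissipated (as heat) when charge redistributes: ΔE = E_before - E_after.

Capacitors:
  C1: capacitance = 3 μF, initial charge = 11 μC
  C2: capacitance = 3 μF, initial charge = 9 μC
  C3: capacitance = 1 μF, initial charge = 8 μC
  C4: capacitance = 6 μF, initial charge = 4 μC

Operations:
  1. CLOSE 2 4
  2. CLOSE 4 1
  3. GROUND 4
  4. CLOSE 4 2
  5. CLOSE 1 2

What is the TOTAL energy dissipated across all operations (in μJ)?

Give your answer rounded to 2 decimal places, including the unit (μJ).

Answer: 28.97 μJ

Derivation:
Initial: C1(3μF, Q=11μC, V=3.67V), C2(3μF, Q=9μC, V=3.00V), C3(1μF, Q=8μC, V=8.00V), C4(6μF, Q=4μC, V=0.67V)
Op 1: CLOSE 2-4: Q_total=13.00, C_total=9.00, V=1.44; Q2=4.33, Q4=8.67; dissipated=5.444
Op 2: CLOSE 4-1: Q_total=19.67, C_total=9.00, V=2.19; Q4=13.11, Q1=6.56; dissipated=4.938
Op 3: GROUND 4: Q4=0; energy lost=14.325
Op 4: CLOSE 4-2: Q_total=4.33, C_total=9.00, V=0.48; Q4=2.89, Q2=1.44; dissipated=2.086
Op 5: CLOSE 1-2: Q_total=8.00, C_total=6.00, V=1.33; Q1=4.00, Q2=4.00; dissipated=2.177
Total dissipated: 28.971 μJ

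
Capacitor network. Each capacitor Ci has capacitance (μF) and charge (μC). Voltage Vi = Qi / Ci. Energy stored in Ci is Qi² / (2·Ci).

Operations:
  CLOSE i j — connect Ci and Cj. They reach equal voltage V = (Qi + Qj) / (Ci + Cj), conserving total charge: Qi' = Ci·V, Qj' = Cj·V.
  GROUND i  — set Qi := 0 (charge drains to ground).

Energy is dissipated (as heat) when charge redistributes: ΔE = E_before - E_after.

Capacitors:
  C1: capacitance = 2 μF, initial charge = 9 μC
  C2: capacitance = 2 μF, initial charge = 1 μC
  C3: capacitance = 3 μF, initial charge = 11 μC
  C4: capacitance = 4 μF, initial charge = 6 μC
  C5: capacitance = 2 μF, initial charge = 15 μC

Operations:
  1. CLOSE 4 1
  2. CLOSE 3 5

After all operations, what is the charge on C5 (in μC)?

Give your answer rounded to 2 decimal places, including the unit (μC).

Initial: C1(2μF, Q=9μC, V=4.50V), C2(2μF, Q=1μC, V=0.50V), C3(3μF, Q=11μC, V=3.67V), C4(4μF, Q=6μC, V=1.50V), C5(2μF, Q=15μC, V=7.50V)
Op 1: CLOSE 4-1: Q_total=15.00, C_total=6.00, V=2.50; Q4=10.00, Q1=5.00; dissipated=6.000
Op 2: CLOSE 3-5: Q_total=26.00, C_total=5.00, V=5.20; Q3=15.60, Q5=10.40; dissipated=8.817
Final charges: Q1=5.00, Q2=1.00, Q3=15.60, Q4=10.00, Q5=10.40

Answer: 10.40 μC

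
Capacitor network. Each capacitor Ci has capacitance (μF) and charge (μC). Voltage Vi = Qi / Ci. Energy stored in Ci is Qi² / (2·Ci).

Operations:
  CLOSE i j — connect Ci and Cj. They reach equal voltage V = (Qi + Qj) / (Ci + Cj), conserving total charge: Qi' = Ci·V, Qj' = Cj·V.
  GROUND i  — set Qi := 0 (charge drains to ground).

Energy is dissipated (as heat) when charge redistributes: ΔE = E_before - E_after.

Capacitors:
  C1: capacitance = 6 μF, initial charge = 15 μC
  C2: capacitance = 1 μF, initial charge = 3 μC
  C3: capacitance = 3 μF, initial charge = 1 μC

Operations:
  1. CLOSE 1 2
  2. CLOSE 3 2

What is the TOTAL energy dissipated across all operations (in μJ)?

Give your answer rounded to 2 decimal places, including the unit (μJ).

Initial: C1(6μF, Q=15μC, V=2.50V), C2(1μF, Q=3μC, V=3.00V), C3(3μF, Q=1μC, V=0.33V)
Op 1: CLOSE 1-2: Q_total=18.00, C_total=7.00, V=2.57; Q1=15.43, Q2=2.57; dissipated=0.107
Op 2: CLOSE 3-2: Q_total=3.57, C_total=4.00, V=0.89; Q3=2.68, Q2=0.89; dissipated=1.878
Total dissipated: 1.986 μJ

Answer: 1.99 μJ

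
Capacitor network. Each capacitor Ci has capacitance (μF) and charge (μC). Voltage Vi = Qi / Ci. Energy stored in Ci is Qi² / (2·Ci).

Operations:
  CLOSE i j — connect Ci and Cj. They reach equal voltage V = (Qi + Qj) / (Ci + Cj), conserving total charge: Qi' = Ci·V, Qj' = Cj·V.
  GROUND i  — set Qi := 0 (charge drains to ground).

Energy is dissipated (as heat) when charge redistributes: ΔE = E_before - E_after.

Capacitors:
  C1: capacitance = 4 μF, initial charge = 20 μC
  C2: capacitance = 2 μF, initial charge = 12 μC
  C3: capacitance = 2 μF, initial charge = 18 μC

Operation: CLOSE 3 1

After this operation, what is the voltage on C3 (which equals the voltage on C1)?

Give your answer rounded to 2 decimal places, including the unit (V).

Initial: C1(4μF, Q=20μC, V=5.00V), C2(2μF, Q=12μC, V=6.00V), C3(2μF, Q=18μC, V=9.00V)
Op 1: CLOSE 3-1: Q_total=38.00, C_total=6.00, V=6.33; Q3=12.67, Q1=25.33; dissipated=10.667

Answer: 6.33 V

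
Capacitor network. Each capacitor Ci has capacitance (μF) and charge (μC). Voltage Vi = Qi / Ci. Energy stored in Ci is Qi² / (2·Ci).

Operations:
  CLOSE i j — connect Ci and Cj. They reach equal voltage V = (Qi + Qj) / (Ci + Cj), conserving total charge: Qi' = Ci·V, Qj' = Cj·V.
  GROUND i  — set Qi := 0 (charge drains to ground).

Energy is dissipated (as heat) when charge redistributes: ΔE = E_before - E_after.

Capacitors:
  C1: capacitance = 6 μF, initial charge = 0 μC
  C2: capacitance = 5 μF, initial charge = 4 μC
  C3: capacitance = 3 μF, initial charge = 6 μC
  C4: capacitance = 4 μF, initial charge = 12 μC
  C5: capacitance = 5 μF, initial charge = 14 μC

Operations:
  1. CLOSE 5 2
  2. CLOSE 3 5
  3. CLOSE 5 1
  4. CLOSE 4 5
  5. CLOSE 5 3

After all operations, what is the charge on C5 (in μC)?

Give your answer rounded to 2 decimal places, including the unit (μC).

Initial: C1(6μF, Q=0μC, V=0.00V), C2(5μF, Q=4μC, V=0.80V), C3(3μF, Q=6μC, V=2.00V), C4(4μF, Q=12μC, V=3.00V), C5(5μF, Q=14μC, V=2.80V)
Op 1: CLOSE 5-2: Q_total=18.00, C_total=10.00, V=1.80; Q5=9.00, Q2=9.00; dissipated=5.000
Op 2: CLOSE 3-5: Q_total=15.00, C_total=8.00, V=1.88; Q3=5.62, Q5=9.38; dissipated=0.037
Op 3: CLOSE 5-1: Q_total=9.38, C_total=11.00, V=0.85; Q5=4.26, Q1=5.11; dissipated=4.794
Op 4: CLOSE 4-5: Q_total=16.26, C_total=9.00, V=1.81; Q4=7.23, Q5=9.03; dissipated=5.125
Op 5: CLOSE 5-3: Q_total=14.66, C_total=8.00, V=1.83; Q5=9.16, Q3=5.50; dissipated=0.004
Final charges: Q1=5.11, Q2=9.00, Q3=5.50, Q4=7.23, Q5=9.16

Answer: 9.16 μC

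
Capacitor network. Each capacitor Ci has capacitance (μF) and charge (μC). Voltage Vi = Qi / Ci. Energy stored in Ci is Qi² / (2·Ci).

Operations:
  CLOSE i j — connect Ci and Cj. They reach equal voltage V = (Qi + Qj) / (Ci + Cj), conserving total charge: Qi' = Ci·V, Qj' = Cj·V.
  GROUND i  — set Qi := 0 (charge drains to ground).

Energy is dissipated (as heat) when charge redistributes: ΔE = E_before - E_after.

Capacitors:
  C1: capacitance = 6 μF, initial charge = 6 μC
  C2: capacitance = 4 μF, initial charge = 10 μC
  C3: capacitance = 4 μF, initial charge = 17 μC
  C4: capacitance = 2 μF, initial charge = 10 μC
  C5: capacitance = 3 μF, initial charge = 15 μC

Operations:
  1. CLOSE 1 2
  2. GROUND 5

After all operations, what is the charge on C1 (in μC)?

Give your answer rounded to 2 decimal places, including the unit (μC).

Initial: C1(6μF, Q=6μC, V=1.00V), C2(4μF, Q=10μC, V=2.50V), C3(4μF, Q=17μC, V=4.25V), C4(2μF, Q=10μC, V=5.00V), C5(3μF, Q=15μC, V=5.00V)
Op 1: CLOSE 1-2: Q_total=16.00, C_total=10.00, V=1.60; Q1=9.60, Q2=6.40; dissipated=2.700
Op 2: GROUND 5: Q5=0; energy lost=37.500
Final charges: Q1=9.60, Q2=6.40, Q3=17.00, Q4=10.00, Q5=0.00

Answer: 9.60 μC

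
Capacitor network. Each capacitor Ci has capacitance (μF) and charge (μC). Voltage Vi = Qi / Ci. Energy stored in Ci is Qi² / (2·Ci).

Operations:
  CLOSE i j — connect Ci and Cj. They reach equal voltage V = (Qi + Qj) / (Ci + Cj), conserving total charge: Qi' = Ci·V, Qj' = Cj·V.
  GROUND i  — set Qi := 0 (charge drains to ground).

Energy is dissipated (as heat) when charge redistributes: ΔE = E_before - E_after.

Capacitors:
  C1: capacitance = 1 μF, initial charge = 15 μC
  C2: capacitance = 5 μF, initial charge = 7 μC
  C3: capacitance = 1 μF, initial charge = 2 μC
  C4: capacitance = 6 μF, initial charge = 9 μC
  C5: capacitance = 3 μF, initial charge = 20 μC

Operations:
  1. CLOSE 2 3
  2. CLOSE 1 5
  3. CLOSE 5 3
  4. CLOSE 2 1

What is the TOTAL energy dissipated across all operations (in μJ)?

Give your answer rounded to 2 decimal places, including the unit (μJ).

Answer: 67.80 μJ

Derivation:
Initial: C1(1μF, Q=15μC, V=15.00V), C2(5μF, Q=7μC, V=1.40V), C3(1μF, Q=2μC, V=2.00V), C4(6μF, Q=9μC, V=1.50V), C5(3μF, Q=20μC, V=6.67V)
Op 1: CLOSE 2-3: Q_total=9.00, C_total=6.00, V=1.50; Q2=7.50, Q3=1.50; dissipated=0.150
Op 2: CLOSE 1-5: Q_total=35.00, C_total=4.00, V=8.75; Q1=8.75, Q5=26.25; dissipated=26.042
Op 3: CLOSE 5-3: Q_total=27.75, C_total=4.00, V=6.94; Q5=20.81, Q3=6.94; dissipated=19.711
Op 4: CLOSE 2-1: Q_total=16.25, C_total=6.00, V=2.71; Q2=13.54, Q1=2.71; dissipated=21.901
Total dissipated: 67.804 μJ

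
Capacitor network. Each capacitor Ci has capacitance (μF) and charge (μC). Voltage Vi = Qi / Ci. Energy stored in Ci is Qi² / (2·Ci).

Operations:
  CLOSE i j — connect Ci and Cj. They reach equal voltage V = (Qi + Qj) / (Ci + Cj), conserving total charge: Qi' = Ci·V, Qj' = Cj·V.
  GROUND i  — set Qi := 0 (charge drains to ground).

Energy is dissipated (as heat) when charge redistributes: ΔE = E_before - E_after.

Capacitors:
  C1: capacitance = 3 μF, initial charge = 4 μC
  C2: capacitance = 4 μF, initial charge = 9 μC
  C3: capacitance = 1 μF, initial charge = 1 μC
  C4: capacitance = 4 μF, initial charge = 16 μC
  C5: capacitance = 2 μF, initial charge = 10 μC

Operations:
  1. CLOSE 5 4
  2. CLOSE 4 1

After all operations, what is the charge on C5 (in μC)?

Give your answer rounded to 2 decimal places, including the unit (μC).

Initial: C1(3μF, Q=4μC, V=1.33V), C2(4μF, Q=9μC, V=2.25V), C3(1μF, Q=1μC, V=1.00V), C4(4μF, Q=16μC, V=4.00V), C5(2μF, Q=10μC, V=5.00V)
Op 1: CLOSE 5-4: Q_total=26.00, C_total=6.00, V=4.33; Q5=8.67, Q4=17.33; dissipated=0.667
Op 2: CLOSE 4-1: Q_total=21.33, C_total=7.00, V=3.05; Q4=12.19, Q1=9.14; dissipated=7.714
Final charges: Q1=9.14, Q2=9.00, Q3=1.00, Q4=12.19, Q5=8.67

Answer: 8.67 μC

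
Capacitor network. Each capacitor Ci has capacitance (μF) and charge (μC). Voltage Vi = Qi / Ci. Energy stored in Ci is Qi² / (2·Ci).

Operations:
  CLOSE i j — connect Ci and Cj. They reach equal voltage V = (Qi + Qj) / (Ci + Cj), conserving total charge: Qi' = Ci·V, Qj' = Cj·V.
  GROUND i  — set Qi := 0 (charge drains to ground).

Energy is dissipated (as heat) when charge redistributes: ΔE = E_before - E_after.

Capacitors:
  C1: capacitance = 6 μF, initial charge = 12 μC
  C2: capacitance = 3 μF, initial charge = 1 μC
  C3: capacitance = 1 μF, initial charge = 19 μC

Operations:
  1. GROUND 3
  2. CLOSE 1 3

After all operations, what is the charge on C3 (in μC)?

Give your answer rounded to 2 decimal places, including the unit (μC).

Initial: C1(6μF, Q=12μC, V=2.00V), C2(3μF, Q=1μC, V=0.33V), C3(1μF, Q=19μC, V=19.00V)
Op 1: GROUND 3: Q3=0; energy lost=180.500
Op 2: CLOSE 1-3: Q_total=12.00, C_total=7.00, V=1.71; Q1=10.29, Q3=1.71; dissipated=1.714
Final charges: Q1=10.29, Q2=1.00, Q3=1.71

Answer: 1.71 μC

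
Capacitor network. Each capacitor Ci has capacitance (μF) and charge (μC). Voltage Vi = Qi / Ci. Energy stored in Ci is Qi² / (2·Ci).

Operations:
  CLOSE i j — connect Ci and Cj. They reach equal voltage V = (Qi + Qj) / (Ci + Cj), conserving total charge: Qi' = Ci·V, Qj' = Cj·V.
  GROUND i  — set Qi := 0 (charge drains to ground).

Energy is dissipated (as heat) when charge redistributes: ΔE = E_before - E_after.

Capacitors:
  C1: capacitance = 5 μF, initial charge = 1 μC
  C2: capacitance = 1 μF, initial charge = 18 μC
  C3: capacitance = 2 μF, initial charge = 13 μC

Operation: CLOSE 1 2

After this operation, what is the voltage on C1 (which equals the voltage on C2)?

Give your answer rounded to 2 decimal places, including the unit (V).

Initial: C1(5μF, Q=1μC, V=0.20V), C2(1μF, Q=18μC, V=18.00V), C3(2μF, Q=13μC, V=6.50V)
Op 1: CLOSE 1-2: Q_total=19.00, C_total=6.00, V=3.17; Q1=15.83, Q2=3.17; dissipated=132.017

Answer: 3.17 V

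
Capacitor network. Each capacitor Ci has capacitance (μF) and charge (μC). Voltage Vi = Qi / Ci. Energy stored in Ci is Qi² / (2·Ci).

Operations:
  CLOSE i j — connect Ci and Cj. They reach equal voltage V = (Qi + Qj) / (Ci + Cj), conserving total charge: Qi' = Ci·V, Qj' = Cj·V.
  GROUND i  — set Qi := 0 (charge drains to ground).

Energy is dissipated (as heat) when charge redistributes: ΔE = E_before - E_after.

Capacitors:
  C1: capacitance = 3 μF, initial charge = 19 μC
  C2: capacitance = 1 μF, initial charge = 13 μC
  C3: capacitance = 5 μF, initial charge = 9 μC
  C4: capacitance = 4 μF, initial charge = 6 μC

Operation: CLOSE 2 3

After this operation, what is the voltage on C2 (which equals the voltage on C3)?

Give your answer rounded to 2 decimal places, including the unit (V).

Initial: C1(3μF, Q=19μC, V=6.33V), C2(1μF, Q=13μC, V=13.00V), C3(5μF, Q=9μC, V=1.80V), C4(4μF, Q=6μC, V=1.50V)
Op 1: CLOSE 2-3: Q_total=22.00, C_total=6.00, V=3.67; Q2=3.67, Q3=18.33; dissipated=52.267

Answer: 3.67 V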